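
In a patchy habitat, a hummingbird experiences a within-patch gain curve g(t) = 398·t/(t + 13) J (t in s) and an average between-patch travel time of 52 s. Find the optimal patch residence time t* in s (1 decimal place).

26.0 s

Maximise g(t)/(T+t): set derivative to zero → g'(t)(T+t) = g(t).
g'(t) = 398·13/(t + 13)². Setting 398·13/(t+13)² = 398t/[(t+13)(52+t)] gives 13(52+t) = t(t+13), so t² = 13×52 = 676.
t* = √676 = 26 s.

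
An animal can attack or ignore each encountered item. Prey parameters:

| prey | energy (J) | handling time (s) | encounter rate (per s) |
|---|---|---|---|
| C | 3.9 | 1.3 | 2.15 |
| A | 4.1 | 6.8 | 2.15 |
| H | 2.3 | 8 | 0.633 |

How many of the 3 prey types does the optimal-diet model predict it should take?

Profitabilities (E/h, J/s): C 3, A 0.603, H 0.287. Add prey in this order while the next type's profitability exceeds the intake rate on those already taken.
Rate on top 1: 2.209. A: 0.603 < 2.209 → exclude; stop.
Optimal diet: C — 1 of 3 types.

1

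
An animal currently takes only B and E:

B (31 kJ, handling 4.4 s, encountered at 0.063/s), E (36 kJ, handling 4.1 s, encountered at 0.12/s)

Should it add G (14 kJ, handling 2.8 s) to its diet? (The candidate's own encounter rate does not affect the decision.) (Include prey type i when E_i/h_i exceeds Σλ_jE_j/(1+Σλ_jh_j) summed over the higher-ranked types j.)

Yes

Intake rate on the current diet: R = (0.063×31 + 0.12×36) / (1 + 0.063×4.4 + 0.12×4.1) = 6.273/1.769 = 3.546 kJ/s.
Profitability of G: 14/2.8 = 5 kJ/s.
5 > 3.546, so adding G raises the average — include it.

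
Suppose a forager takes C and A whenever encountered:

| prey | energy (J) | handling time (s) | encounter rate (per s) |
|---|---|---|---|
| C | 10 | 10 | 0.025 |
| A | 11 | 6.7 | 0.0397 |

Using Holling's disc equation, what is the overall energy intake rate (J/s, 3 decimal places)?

Energy encountered per unit search time: 0.025×10 + 0.0397×11 = 0.6867 J/s.
Handling time per unit search time: 0.025×10 + 0.0397×6.7 = 0.516.
Rate = 0.6867/(1 + 0.516) = 0.453 J/s.

0.453 J/s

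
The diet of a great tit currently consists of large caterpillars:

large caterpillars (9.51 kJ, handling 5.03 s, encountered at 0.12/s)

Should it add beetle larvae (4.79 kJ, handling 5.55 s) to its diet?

Current rate: (0.12×9.51)/(1 + 0.12×5.03) = 0.7116 kJ/s.
beetle larvae: E/h = 4.79/5.55 = 0.8631 kJ/s.
0.8631 > 0.7116, so adding beetle larvae raises the average — include it.

Yes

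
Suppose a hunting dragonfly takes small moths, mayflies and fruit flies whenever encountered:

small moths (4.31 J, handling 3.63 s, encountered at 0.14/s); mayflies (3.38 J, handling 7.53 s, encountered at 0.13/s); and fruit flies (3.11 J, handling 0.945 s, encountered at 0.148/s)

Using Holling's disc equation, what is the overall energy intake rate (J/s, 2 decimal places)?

0.57 J/s

R = Σλ_iE_i / (1 + Σλ_ih_i)
Numerator: 0.14×4.31 + 0.13×3.38 + 0.148×3.11 = 1.503
Denominator: 1 + 0.14×3.63 + 0.13×7.53 + 0.148×0.945 = 2.627
R = 1.503/2.627 = 0.5722 J/s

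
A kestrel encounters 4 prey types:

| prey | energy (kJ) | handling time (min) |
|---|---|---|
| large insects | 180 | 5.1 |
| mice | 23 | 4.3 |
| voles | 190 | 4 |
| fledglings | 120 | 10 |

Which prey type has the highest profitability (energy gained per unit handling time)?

voles

Profitability E/h (kJ/min): large insects = 180/5.1 = 35.3, mice = 23/4.3 = 5.35, voles = 190/4 = 47.5, fledglings = 120/10 = 12.
Ranked: voles > large insects > fledglings > mice.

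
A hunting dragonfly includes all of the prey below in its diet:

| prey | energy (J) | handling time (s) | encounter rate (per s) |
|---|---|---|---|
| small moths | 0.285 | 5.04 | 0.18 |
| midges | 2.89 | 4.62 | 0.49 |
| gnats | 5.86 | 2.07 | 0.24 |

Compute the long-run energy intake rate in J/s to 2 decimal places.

0.62 J/s

Energy encountered per unit search time: 0.18×0.285 + 0.49×2.89 + 0.24×5.86 = 2.874 J/s.
Handling time per unit search time: 0.18×5.04 + 0.49×4.62 + 0.24×2.07 = 3.668.
Rate = 2.874/(1 + 3.668) = 0.6157 J/s.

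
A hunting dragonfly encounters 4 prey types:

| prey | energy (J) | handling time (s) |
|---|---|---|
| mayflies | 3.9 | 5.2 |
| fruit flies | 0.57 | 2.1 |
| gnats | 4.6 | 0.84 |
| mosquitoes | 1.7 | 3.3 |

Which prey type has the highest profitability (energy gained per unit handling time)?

gnats

Profitability E/h (J/s): mayflies = 3.9/5.2 = 0.75, fruit flies = 0.57/2.1 = 0.271, gnats = 4.6/0.84 = 5.48, mosquitoes = 1.7/3.3 = 0.515.
Ranked: gnats > mayflies > mosquitoes > fruit flies.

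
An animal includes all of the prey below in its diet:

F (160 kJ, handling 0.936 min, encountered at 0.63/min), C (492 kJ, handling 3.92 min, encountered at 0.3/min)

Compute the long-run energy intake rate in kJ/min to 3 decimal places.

89.815 kJ/min

R = (0.63×160 + 0.3×492) / (1 + 0.63×0.936 + 0.3×3.92) = 248.4/2.766 = 89.82 kJ/min.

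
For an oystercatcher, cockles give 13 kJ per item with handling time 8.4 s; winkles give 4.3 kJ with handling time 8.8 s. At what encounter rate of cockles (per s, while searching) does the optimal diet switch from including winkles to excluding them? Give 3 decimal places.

The zero-one rule: include winkles iff E₂/h₂ > λE₁/(1+λh₁). Equality gives the switch point.
λE₁h₂ = E₂ + λE₂h₁ ⇒ λ = E₂/(E₁h₂ − E₂h₁) = 4.3/(114.4 − 36.12) = 0.05493 per s.

0.055 per s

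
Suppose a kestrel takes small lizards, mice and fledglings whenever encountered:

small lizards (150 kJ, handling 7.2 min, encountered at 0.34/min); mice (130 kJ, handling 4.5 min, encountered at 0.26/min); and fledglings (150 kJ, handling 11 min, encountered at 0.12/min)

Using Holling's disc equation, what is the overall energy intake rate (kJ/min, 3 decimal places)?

17.312 kJ/min

Energy encountered per unit search time: 0.34×150 + 0.26×130 + 0.12×150 = 102.8 kJ/min.
Handling time per unit search time: 0.34×7.2 + 0.26×4.5 + 0.12×11 = 4.938.
Rate = 102.8/(1 + 4.938) = 17.31 kJ/min.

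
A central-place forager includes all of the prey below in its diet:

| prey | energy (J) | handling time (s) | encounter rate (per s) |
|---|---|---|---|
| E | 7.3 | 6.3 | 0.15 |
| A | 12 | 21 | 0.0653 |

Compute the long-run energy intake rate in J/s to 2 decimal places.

R = (0.15×7.3 + 0.0653×12) / (1 + 0.15×6.3 + 0.0653×21) = 1.879/3.316 = 0.5665 J/s.

0.57 J/s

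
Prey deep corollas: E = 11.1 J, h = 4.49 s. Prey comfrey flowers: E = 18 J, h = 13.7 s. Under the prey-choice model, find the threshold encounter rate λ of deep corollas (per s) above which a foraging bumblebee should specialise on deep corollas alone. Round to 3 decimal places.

The zero-one rule: include comfrey flowers iff E₂/h₂ > λE₁/(1+λh₁). Equality gives the switch point.
λE₁h₂ = E₂ + λE₂h₁ ⇒ λ = E₂/(E₁h₂ − E₂h₁) = 18/(152.1 − 80.82) = 0.2526 per s.

0.253 per s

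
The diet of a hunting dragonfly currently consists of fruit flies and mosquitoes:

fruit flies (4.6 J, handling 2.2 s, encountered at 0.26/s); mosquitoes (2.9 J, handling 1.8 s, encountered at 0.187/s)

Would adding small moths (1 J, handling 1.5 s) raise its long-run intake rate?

No

On fruit flies and mosquitoes alone, R = ΣλE/(1+Σλh) = 1.738/1.909 = 0.9108 J/s.
Profitability of small moths: 1/1.5 = 0.6667 J/s.
0.6667 < 0.9108, so adding small moths would lower the average — exclude it.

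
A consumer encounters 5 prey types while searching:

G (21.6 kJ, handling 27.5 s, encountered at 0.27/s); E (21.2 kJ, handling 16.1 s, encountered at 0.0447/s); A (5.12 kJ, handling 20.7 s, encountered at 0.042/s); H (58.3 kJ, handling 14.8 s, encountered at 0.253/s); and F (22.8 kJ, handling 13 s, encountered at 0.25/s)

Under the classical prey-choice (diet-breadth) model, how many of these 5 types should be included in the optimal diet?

1

Profitabilities (E/h, kJ/s): H 3.94, F 1.75, E 1.32, G 0.785, A 0.247. Add prey in this order while the next type's profitability exceeds the intake rate on those already taken.
Rate on top 1: 3.109. F: 1.75 < 3.109 → exclude; stop.
Optimal diet: H — 1 of 5 types.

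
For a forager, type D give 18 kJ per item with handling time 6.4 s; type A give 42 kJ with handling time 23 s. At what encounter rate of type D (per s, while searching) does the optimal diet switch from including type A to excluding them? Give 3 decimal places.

0.289 per s

At the threshold, the rate on type D alone equals the profitability of type A: λ·18/(1 + λ·6.4) = 42/23 = 1.826.
Rearranging, λ(18 − 1.826×6.4) = 1.826, so λ = 1.826/6.313 = 0.2893 per s.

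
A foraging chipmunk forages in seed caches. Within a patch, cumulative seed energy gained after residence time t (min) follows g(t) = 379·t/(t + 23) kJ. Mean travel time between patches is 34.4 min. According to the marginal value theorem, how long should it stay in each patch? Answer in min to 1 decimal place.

By the marginal value theorem, leave when the instantaneous gain rate g'(t) equals the habitat-wide average g(t)/(T + t).
g'(t) = 379·23/(t + 23)². Setting 379·23/(t+23)² = 379t/[(t+23)(34.4+t)] gives 23(34.4+t) = t(t+23), so t² = 23×34.4 = 791.2.
t* = √791.2 = 28.13 min.

28.1 min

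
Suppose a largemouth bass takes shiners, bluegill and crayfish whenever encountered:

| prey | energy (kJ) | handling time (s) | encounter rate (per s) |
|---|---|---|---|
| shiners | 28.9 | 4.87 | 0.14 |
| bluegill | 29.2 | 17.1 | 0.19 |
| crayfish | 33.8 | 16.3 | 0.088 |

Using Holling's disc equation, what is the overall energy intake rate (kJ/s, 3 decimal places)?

1.975 kJ/s

R = Σλ_iE_i / (1 + Σλ_ih_i)
Numerator: 0.14×28.9 + 0.19×29.2 + 0.088×33.8 = 12.57
Denominator: 1 + 0.14×4.87 + 0.19×17.1 + 0.088×16.3 = 6.365
R = 12.57/6.365 = 1.975 kJ/s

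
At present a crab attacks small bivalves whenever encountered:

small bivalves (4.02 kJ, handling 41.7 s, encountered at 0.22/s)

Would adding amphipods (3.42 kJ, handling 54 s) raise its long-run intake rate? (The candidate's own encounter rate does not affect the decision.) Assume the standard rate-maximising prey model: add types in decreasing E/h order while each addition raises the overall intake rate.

No

Current rate: (0.22×4.02)/(1 + 0.22×41.7) = 0.08693 kJ/s.
Profitability of amphipods: 3.42/54 = 0.06333 kJ/s.
Since 0.06333 < R, time spent handling amphipods is better spent searching.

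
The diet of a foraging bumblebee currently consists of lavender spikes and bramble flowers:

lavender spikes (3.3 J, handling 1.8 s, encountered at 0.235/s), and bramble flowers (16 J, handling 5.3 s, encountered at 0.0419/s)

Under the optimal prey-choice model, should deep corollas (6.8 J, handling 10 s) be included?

No

Current rate: (0.235×3.3 + 0.0419×16)/(1 + 0.235×1.8 + 0.0419×5.3) = 0.8789 J/s.
deep corollas: E/h = 6.8/10 = 0.68 J/s.
Since 0.68 < R, time spent handling deep corollas is better spent searching.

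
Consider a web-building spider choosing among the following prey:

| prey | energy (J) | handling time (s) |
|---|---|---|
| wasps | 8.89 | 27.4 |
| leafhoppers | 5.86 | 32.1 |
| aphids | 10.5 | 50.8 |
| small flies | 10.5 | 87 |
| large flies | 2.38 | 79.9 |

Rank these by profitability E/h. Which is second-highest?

aphids

Profitability E/h (J/s): wasps = 8.89/27.4 = 0.324, leafhoppers = 5.86/32.1 = 0.183, aphids = 10.5/50.8 = 0.207, small flies = 10.5/87 = 0.121, large flies = 2.38/79.9 = 0.0298.
Ranked: wasps > aphids > leafhoppers > small flies > large flies.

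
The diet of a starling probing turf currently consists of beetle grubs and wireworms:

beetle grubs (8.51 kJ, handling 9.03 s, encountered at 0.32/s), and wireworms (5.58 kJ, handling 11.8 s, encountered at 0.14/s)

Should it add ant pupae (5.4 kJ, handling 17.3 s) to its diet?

On beetle grubs and wireworms alone, R = ΣλE/(1+Σλh) = 3.504/5.542 = 0.6324 kJ/s.
Profitability of ant pupae: 5.4/17.3 = 0.3121 kJ/s.
Since 0.3121 < R, time spent handling ant pupae is better spent searching.

No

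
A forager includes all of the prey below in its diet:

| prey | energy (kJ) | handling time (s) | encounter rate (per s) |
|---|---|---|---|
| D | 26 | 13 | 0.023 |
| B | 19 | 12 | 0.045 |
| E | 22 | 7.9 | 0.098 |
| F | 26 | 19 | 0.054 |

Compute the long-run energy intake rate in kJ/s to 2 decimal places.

1.38 kJ/s

Energy encountered per unit search time: 0.023×26 + 0.045×19 + 0.098×22 + 0.054×26 = 5.013 kJ/s.
Handling time per unit search time: 0.023×13 + 0.045×12 + 0.098×7.9 + 0.054×19 = 2.639.
Rate = 5.013/(1 + 2.639) = 1.378 kJ/s.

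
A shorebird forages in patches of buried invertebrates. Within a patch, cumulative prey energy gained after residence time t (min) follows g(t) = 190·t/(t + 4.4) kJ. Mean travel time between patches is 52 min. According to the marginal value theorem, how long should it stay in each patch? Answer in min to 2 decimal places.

15.13 min

By the marginal value theorem, leave when the instantaneous gain rate g'(t) equals the habitat-wide average g(t)/(T + t).
g'(t) = 190·4.4/(t + 4.4)². Setting 190·4.4/(t+4.4)² = 190t/[(t+4.4)(52+t)] gives 4.4(52+t) = t(t+4.4), so t² = 4.4×52 = 228.8.
t* = √228.8 = 15.13 min.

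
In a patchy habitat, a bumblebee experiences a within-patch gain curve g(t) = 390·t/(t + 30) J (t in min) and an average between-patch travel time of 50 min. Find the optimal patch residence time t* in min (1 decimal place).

Optimal t* satisfies g'(t*) = g(t*)/(T + t*).
g'(t) = 390·30/(t + 30)². Setting 390·30/(t+30)² = 390t/[(t+30)(50+t)] gives 30(50+t) = t(t+30), so t² = 30×50 = 1500.
t* = √1500 = 38.73 min.

38.7 min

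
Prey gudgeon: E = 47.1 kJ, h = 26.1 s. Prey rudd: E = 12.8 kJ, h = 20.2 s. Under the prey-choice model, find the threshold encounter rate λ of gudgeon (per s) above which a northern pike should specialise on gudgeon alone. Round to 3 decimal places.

0.021 per s

At the threshold, the rate on gudgeon alone equals the profitability of rudd: λ·47.1/(1 + λ·26.1) = 12.8/20.2 = 0.6337.
Rearranging, λ(47.1 − 0.6337×26.1) = 0.6337, so λ = 0.6337/30.56 = 0.02073 per s.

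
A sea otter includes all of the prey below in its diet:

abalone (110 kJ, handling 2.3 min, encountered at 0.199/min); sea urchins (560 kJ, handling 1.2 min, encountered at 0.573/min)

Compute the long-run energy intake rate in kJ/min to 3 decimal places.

159.777 kJ/min

R = (0.199×110 + 0.573×560) / (1 + 0.199×2.3 + 0.573×1.2) = 342.8/2.145 = 159.8 kJ/min.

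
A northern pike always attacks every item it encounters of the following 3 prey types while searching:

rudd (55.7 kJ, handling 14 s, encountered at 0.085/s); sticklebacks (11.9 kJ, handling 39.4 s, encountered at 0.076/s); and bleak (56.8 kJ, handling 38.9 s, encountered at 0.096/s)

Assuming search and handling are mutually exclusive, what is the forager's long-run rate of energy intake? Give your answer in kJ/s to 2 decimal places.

1.24 kJ/s

R = Σλ_iE_i / (1 + Σλ_ih_i)
Numerator: 0.085×55.7 + 0.076×11.9 + 0.096×56.8 = 11.09
Denominator: 1 + 0.085×14 + 0.076×39.4 + 0.096×38.9 = 8.919
R = 11.09/8.919 = 1.244 kJ/s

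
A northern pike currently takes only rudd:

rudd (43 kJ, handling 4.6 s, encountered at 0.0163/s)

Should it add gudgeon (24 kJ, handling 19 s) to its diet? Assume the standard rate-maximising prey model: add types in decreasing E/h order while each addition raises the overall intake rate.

Current rate: (0.0163×43)/(1 + 0.0163×4.6) = 0.652 kJ/s.
Profitability of gudgeon: 24/19 = 1.263 kJ/s.
Since 1.263 > R, including gudgeon increases the long-run rate.

Yes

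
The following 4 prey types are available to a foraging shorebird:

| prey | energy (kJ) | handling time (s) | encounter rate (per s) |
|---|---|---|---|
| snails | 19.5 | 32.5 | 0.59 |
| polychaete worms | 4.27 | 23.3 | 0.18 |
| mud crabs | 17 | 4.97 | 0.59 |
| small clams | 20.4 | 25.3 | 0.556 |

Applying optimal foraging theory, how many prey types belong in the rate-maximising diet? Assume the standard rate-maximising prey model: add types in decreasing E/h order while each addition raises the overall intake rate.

1

Rank by E/h (kJ/s): mud crabs 3.42, small clams 0.806, snails 0.6, polychaete worms 0.183. Include each in turn until the next type's E/h falls below the running intake rate.
Rate on top 1: 2.551. small clams: 0.806 < 2.551 → exclude; stop.
Optimal diet: mud crabs — 1 of 4 types.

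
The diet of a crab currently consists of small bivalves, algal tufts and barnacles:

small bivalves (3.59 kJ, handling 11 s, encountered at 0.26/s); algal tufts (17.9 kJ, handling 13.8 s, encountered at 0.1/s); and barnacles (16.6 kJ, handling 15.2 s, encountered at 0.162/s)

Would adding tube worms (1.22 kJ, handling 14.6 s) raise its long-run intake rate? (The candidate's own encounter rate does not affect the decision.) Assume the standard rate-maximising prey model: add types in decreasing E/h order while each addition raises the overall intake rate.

No

Intake rate on the current diet: R = (0.26×3.59 + 0.1×17.9 + 0.162×16.6) / (1 + 0.26×11 + 0.1×13.8 + 0.162×15.2) = 5.413/7.702 = 0.7027 kJ/s.
tube worms: E/h = 1.22/14.6 = 0.08356 kJ/s.
Since 0.08356 < R, time spent handling tube worms is better spent searching.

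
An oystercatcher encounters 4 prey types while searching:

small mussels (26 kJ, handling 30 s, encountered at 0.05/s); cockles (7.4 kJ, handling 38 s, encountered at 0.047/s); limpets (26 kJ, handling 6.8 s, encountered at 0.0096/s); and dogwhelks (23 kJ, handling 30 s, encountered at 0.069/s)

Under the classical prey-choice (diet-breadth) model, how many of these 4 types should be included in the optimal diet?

Profitabilities (E/h, kJ/s): limpets 3.82, small mussels 0.867, dogwhelks 0.767, cockles 0.195. Add prey in this order while the next type's profitability exceeds the intake rate on those already taken.
Rate on top 1: 0.2343. small mussels: 0.867 > 0.2343 → include.
Rate on top 2: 0.6041. dogwhelks: 0.767 > 0.6041 → include.
Rate on top 3: 0.6767. cockles: 0.195 < 0.6767 → exclude; stop.
Optimal diet: limpets, small mussels, dogwhelks — 3 of 4 types.

3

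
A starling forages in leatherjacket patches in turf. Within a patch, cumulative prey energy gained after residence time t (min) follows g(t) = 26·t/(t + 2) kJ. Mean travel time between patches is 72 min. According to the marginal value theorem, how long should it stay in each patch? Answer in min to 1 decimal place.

Maximise g(t)/(T+t): set derivative to zero → g'(t)(T+t) = g(t).
g'(t) = 26·2/(t + 2)². Setting 26·2/(t+2)² = 26t/[(t+2)(72+t)] gives 2(72+t) = t(t+2), so t² = 2×72 = 144.
t* = √144 = 12 min.

12.0 min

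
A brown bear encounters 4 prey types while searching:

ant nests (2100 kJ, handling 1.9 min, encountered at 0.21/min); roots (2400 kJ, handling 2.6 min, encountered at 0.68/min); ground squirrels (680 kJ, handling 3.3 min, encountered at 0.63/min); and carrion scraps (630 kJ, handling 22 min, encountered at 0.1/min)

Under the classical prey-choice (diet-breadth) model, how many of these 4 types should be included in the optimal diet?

E/h in descending order: ant nests 1.11e+03, roots 923, ground squirrels 206, carrion scraps 28.6 kJ/min. The optimal diet is the largest prefix of this list for which every included type satisfies E_i/h_i > R on the types above it.
Rate on top 1: 315.2. roots: 923 > 315.2 → include.
Rate on top 2: 654.6. ground squirrels: 206 < 654.6 → exclude; stop.
Optimal diet: ant nests, roots — 2 of 4 types.

2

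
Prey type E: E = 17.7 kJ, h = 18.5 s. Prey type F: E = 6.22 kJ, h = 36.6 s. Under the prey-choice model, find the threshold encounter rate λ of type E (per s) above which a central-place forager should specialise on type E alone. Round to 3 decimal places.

0.012 per s

The zero-one rule: include type F iff E₂/h₂ > λE₁/(1+λh₁). Equality gives the switch point.
λE₁h₂ = E₂ + λE₂h₁ ⇒ λ = E₂/(E₁h₂ − E₂h₁) = 6.22/(647.8 − 115.1) = 0.01168 per s.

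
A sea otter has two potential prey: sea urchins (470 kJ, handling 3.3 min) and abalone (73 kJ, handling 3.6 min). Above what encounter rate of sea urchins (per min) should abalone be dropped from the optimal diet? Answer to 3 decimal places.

At the threshold, the rate on sea urchins alone equals the profitability of abalone: λ·470/(1 + λ·3.3) = 73/3.6 = 20.28.
Rearranging, λ(470 − 20.28×3.3) = 20.28, so λ = 20.28/403.1 = 0.05031 per min.

0.050 per min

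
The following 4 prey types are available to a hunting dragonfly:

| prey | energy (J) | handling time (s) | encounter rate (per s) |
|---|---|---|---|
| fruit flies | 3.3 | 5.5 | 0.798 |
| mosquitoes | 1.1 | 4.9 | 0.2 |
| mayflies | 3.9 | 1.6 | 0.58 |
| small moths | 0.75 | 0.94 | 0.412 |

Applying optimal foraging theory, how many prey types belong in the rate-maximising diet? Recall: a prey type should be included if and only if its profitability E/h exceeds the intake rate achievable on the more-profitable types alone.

1

Rank by E/h (J/s): mayflies 2.44, small moths 0.798, fruit flies 0.6, mosquitoes 0.224. Include each in turn until the next type's E/h falls below the running intake rate.
Rate on top 1: 1.173. small moths: 0.798 < 1.173 → exclude; stop.
Optimal diet: mayflies — 1 of 4 types.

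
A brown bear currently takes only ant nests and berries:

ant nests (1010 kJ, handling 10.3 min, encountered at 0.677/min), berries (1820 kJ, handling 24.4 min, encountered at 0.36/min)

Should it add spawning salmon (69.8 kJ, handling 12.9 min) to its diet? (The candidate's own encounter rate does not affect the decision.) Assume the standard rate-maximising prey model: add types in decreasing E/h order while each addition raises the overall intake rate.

Current rate: (0.677×1010 + 0.36×1820)/(1 + 0.677×10.3 + 0.36×24.4) = 79.9 kJ/min.
Profitability of spawning salmon: 69.8/12.9 = 5.411 kJ/min.
5.411 < 79.9, so adding spawning salmon would lower the average — exclude it.

No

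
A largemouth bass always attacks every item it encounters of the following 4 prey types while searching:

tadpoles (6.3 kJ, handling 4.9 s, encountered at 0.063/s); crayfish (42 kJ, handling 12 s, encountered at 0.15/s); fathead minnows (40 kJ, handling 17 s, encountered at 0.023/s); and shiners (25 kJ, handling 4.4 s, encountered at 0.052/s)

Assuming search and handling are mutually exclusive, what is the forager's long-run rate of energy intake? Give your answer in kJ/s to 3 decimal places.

Energy encountered per unit search time: 0.063×6.3 + 0.15×42 + 0.023×40 + 0.052×25 = 8.917 kJ/s.
Handling time per unit search time: 0.063×4.9 + 0.15×12 + 0.023×17 + 0.052×4.4 = 2.728.
Rate = 8.917/(1 + 2.728) = 2.392 kJ/s.

2.392 kJ/s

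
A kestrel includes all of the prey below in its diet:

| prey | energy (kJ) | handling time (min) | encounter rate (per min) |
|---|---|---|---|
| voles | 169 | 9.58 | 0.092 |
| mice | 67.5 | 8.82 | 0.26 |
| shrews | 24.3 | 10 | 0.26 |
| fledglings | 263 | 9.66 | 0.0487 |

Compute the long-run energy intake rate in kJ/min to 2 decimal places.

7.21 kJ/min

R = Σλ_iE_i / (1 + Σλ_ih_i)
Numerator: 0.092×169 + 0.26×67.5 + 0.26×24.3 + 0.0487×263 = 52.22
Denominator: 1 + 0.092×9.58 + 0.26×8.82 + 0.26×10 + 0.0487×9.66 = 7.245
R = 52.22/7.245 = 7.208 kJ/min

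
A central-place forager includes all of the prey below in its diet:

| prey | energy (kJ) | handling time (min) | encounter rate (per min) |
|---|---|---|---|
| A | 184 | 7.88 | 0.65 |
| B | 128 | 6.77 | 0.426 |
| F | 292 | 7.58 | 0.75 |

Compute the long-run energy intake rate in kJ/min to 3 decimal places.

R = (0.65×184 + 0.426×128 + 0.75×292) / (1 + 0.65×7.88 + 0.426×6.77 + 0.75×7.58) = 393.1/14.69 = 26.76 kJ/min.

26.760 kJ/min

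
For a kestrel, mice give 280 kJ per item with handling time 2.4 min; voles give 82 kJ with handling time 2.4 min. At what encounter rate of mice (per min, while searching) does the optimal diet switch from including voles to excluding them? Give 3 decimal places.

0.173 per min

At the threshold, the rate on mice alone equals the profitability of voles: λ·280/(1 + λ·2.4) = 82/2.4 = 34.17.
Rearranging, λ(280 − 34.17×2.4) = 34.17, so λ = 34.17/198 = 0.1726 per min.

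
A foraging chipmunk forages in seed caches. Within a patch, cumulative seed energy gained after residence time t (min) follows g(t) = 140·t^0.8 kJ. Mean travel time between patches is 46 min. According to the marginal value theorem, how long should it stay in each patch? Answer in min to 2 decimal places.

Maximise g(t)/(T+t): set derivative to zero → g'(t)(T+t) = g(t).
g'(t) = 0.8·140·t^-0.2. Setting 0.8·140·t^-0.2 = 140·t^0.8/(46+t) gives 0.8(46+t) = t, so 0.20·t = 0.8×46.
t* = 0.8×46/0.20 = 184 min.

184.00 min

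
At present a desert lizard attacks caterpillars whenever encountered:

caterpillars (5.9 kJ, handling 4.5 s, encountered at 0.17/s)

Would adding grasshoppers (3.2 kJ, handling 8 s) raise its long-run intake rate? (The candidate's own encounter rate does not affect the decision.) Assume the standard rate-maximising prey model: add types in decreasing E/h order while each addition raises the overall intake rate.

On caterpillars alone, R = ΣλE/(1+Σλh) = 1.003/1.765 = 0.5683 kJ/s.
Profitability of grasshoppers: 3.2/8 = 0.4 kJ/s.
0.4 < 0.5683, so adding grasshoppers would lower the average — exclude it.

No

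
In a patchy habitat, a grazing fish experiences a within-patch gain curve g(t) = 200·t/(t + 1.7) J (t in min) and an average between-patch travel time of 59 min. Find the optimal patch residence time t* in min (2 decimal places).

Optimal t* satisfies g'(t*) = g(t*)/(T + t*).
g'(t) = 200·1.7/(t + 1.7)². Setting 200·1.7/(t+1.7)² = 200t/[(t+1.7)(59+t)] gives 1.7(59+t) = t(t+1.7), so t² = 1.7×59 = 100.3.
t* = √100.3 = 10.01 min.

10.01 min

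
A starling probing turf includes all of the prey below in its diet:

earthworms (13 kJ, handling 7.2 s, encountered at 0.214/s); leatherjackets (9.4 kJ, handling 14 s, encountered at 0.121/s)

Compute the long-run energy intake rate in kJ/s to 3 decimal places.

R = Σλ_iE_i / (1 + Σλ_ih_i)
Numerator: 0.214×13 + 0.121×9.4 = 3.919
Denominator: 1 + 0.214×7.2 + 0.121×14 = 4.235
R = 3.919/4.235 = 0.9255 kJ/s

0.926 kJ/s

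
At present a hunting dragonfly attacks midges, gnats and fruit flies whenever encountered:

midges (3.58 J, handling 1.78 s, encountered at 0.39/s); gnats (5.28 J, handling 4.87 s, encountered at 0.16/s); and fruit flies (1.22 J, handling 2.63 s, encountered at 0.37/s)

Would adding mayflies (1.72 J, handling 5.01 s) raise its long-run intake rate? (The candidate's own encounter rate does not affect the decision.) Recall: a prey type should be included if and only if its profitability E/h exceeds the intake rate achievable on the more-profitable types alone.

No

Current rate: (0.39×3.58 + 0.16×5.28 + 0.37×1.22)/(1 + 0.39×1.78 + 0.16×4.87 + 0.37×2.63) = 0.7812 J/s.
mayflies: E/h = 1.72/5.01 = 0.3433 J/s.
Since 0.3433 < R, time spent handling mayflies is better spent searching.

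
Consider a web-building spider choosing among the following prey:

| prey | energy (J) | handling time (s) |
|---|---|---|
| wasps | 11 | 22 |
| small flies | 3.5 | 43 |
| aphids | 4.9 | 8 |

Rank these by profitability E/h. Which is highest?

aphids

In descending order of E/h:
aphids: 4.9/8 = 0.613 J/s
wasps: 11/22 = 0.5 J/s
small flies: 3.5/43 = 0.0814 J/s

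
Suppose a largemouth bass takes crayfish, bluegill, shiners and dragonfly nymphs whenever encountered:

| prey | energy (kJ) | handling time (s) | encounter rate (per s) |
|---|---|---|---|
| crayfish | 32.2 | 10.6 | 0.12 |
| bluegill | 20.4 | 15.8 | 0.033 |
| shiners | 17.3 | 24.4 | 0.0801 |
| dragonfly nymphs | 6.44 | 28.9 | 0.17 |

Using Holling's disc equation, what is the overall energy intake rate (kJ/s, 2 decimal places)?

R = (0.12×32.2 + 0.033×20.4 + 0.0801×17.3 + 0.17×6.44) / (1 + 0.12×10.6 + 0.033×15.8 + 0.0801×24.4 + 0.17×28.9) = 7.018/9.661 = 0.7264 kJ/s.

0.73 kJ/s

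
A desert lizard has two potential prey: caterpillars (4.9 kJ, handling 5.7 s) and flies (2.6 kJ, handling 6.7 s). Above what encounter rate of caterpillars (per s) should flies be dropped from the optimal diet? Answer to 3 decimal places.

0.144 per s

The zero-one rule: include flies iff E₂/h₂ > λE₁/(1+λh₁). Equality gives the switch point.
λE₁h₂ = E₂ + λE₂h₁ ⇒ λ = E₂/(E₁h₂ − E₂h₁) = 2.6/(32.83 − 14.82) = 0.1444 per s.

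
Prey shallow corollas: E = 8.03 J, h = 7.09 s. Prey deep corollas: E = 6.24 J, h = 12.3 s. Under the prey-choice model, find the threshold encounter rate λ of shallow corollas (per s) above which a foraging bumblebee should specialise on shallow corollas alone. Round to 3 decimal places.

0.114 per s

Drop deep corollas once their profitability E₂/h₂ falls below the rate achievable on shallow corollas alone: E₂/h₂ = λE₁/(1 + λh₁).
Solve for λ: λE₁h₂ = E₂(1 + λh₁) → λ(E₁h₂ − E₂h₁) = E₂ → λ = E₂/(E₁h₂ − E₂h₁).
λ = 6.24/(8.03×12.3 − 6.24×7.09) = 6.24/54.53 = 0.1144 per s.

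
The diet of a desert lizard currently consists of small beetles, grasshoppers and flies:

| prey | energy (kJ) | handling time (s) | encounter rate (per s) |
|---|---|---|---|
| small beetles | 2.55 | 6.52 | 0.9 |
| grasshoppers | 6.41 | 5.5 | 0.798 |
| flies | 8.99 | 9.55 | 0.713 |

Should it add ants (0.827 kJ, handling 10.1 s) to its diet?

No

On small beetles, grasshoppers and flies alone, R = ΣλE/(1+Σλh) = 13.82/18.07 = 0.765 kJ/s.
ants: E/h = 0.827/10.1 = 0.08188 kJ/s.
Since 0.08188 < R, time spent handling ants is better spent searching.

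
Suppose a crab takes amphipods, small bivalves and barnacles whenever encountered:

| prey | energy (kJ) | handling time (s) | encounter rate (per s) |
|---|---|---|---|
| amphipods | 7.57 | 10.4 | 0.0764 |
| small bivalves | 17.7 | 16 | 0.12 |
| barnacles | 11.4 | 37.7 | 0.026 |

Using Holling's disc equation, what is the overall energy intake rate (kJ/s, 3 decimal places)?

R = (0.0764×7.57 + 0.12×17.7 + 0.026×11.4) / (1 + 0.0764×10.4 + 0.12×16 + 0.026×37.7) = 2.999/4.695 = 0.6387 kJ/s.

0.639 kJ/s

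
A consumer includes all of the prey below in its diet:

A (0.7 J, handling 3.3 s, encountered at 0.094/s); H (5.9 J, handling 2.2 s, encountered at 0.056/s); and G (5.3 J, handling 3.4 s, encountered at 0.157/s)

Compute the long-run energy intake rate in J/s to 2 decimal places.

Energy encountered per unit search time: 0.094×0.7 + 0.056×5.9 + 0.157×5.3 = 1.228 J/s.
Handling time per unit search time: 0.094×3.3 + 0.056×2.2 + 0.157×3.4 = 0.9672.
Rate = 1.228/(1 + 0.9672) = 0.6244 J/s.

0.62 J/s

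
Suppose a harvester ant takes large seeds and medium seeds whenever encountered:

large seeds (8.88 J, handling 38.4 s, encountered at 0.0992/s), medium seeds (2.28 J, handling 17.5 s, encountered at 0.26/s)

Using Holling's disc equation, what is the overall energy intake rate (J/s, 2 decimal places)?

0.16 J/s

R = (0.0992×8.88 + 0.26×2.28) / (1 + 0.0992×38.4 + 0.26×17.5) = 1.474/9.359 = 0.1575 J/s.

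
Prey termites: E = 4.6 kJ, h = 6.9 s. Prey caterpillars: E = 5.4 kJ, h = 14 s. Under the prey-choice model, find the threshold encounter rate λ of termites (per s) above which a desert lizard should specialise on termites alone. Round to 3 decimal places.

At the threshold, the rate on termites alone equals the profitability of caterpillars: λ·4.6/(1 + λ·6.9) = 5.4/14 = 0.3857.
Rearranging, λ(4.6 − 0.3857×6.9) = 0.3857, so λ = 0.3857/1.939 = 0.199 per s.

0.199 per s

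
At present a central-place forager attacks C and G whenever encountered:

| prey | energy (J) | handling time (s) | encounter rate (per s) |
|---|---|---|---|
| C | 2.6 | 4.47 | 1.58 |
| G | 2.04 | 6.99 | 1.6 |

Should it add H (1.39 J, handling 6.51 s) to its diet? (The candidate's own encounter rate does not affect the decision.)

No

Intake rate on the current diet: R = (1.58×2.6 + 1.6×2.04) / (1 + 1.58×4.47 + 1.6×6.99) = 7.372/19.25 = 0.383 J/s.
H: E/h = 1.39/6.51 = 0.2135 J/s.
Since 0.2135 < R, time spent handling H is better spent searching.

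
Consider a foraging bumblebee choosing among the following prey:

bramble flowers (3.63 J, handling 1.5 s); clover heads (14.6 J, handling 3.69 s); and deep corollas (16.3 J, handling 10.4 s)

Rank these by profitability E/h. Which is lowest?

deep corollas

In descending order of E/h:
clover heads: 14.6/3.69 = 3.96 J/s
bramble flowers: 3.63/1.5 = 2.42 J/s
deep corollas: 16.3/10.4 = 1.57 J/s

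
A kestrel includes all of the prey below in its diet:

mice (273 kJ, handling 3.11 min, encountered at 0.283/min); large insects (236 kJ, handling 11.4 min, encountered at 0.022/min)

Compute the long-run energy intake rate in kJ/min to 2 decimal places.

R = Σλ_iE_i / (1 + Σλ_ih_i)
Numerator: 0.283×273 + 0.022×236 = 82.45
Denominator: 1 + 0.283×3.11 + 0.022×11.4 = 2.131
R = 82.45/2.131 = 38.69 kJ/min

38.69 kJ/min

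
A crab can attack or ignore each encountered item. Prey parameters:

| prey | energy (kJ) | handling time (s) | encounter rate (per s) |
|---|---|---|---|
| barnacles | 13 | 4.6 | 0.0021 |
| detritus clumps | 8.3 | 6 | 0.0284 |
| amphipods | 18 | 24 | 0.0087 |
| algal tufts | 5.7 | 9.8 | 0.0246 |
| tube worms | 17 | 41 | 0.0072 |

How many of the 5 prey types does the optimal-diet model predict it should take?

5

Profitabilities (E/h, kJ/s): barnacles 2.83, detritus clumps 1.38, amphipods 0.75, algal tufts 0.582, tube worms 0.415. Add prey in this order while the next type's profitability exceeds the intake rate on those already taken.
Rate on top 1: 0.02704. detritus clumps: 1.38 > 0.02704 → include.
Rate on top 2: 0.2229. amphipods: 0.75 > 0.2229 → include.
Rate on top 3: 0.3021. algal tufts: 0.582 > 0.3021 → include.
Rate on top 4: 0.3435. tube worms: 0.415 > 0.3435 → include.
Optimal diet: barnacles, detritus clumps, amphipods, algal tufts, tube worms — 5 of 5 types.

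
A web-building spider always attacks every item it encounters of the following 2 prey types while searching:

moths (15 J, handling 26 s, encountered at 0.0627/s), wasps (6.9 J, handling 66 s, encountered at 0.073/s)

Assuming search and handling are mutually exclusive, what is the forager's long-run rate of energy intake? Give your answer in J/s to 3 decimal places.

R = Σλ_iE_i / (1 + Σλ_ih_i)
Numerator: 0.0627×15 + 0.073×6.9 = 1.444
Denominator: 1 + 0.0627×26 + 0.073×66 = 7.448
R = 1.444/7.448 = 0.1939 J/s

0.194 J/s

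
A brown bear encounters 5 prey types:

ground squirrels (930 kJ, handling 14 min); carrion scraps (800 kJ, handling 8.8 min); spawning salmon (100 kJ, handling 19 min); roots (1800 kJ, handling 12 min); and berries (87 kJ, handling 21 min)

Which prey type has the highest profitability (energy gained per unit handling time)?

In descending order of E/h:
roots: 1800/12 = 150 kJ/min
carrion scraps: 800/8.8 = 90.9 kJ/min
ground squirrels: 930/14 = 66.4 kJ/min
spawning salmon: 100/19 = 5.26 kJ/min
berries: 87/21 = 4.14 kJ/min

roots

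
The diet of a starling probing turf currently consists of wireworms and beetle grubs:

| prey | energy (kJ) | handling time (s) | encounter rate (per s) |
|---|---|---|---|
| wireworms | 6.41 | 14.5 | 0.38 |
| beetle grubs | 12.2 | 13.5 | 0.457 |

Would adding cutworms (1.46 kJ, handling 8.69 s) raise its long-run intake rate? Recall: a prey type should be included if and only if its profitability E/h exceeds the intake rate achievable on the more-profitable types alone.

Current rate: (0.38×6.41 + 0.457×12.2)/(1 + 0.38×14.5 + 0.457×13.5) = 0.6318 kJ/s.
cutworms: E/h = 1.46/8.69 = 0.168 kJ/s.
0.168 < 0.6318, so adding cutworms would lower the average — exclude it.

No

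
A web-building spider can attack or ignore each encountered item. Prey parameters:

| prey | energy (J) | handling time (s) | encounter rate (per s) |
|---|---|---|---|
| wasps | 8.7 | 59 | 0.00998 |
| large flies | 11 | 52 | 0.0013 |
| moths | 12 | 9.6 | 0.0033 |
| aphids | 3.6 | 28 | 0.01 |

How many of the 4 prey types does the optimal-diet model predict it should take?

4

E/h in descending order: moths 1.25, large flies 0.212, wasps 0.147, aphids 0.129 J/s. The optimal diet is the largest prefix of this list for which every included type satisfies E_i/h_i > R on the types above it.
Rate on top 1: 0.03838. large flies: 0.212 > 0.03838 → include.
Rate on top 2: 0.04903. wasps: 0.147 > 0.04903 → include.
Rate on top 3: 0.08336. aphids: 0.129 > 0.08336 → include.
Optimal diet: moths, large flies, wasps, aphids — 4 of 4 types.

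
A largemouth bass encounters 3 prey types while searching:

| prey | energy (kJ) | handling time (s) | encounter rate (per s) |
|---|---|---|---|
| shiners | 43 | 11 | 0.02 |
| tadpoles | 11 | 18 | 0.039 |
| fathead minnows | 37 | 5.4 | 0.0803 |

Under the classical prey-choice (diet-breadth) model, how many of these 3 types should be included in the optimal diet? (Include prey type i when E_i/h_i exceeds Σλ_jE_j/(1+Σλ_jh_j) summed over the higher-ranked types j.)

Profitabilities (E/h, kJ/s): fathead minnows 6.85, shiners 3.91, tadpoles 0.611. Add prey in this order while the next type's profitability exceeds the intake rate on those already taken.
Rate on top 1: 2.072. shiners: 3.91 > 2.072 → include.
Rate on top 2: 2.317. tadpoles: 0.611 < 2.317 → exclude; stop.
Optimal diet: fathead minnows, shiners — 2 of 3 types.

2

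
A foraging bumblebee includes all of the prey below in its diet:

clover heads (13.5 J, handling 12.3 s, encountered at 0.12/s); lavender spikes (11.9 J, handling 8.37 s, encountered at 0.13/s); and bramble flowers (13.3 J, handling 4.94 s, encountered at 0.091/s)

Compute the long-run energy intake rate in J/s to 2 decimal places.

1.09 J/s

R = Σλ_iE_i / (1 + Σλ_ih_i)
Numerator: 0.12×13.5 + 0.13×11.9 + 0.091×13.3 = 4.377
Denominator: 1 + 0.12×12.3 + 0.13×8.37 + 0.091×4.94 = 4.014
R = 4.377/4.014 = 1.091 J/s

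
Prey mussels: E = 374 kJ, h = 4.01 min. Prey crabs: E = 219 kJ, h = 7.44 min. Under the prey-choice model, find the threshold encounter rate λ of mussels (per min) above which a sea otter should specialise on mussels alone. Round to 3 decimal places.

0.115 per min

At the threshold, the rate on mussels alone equals the profitability of crabs: λ·374/(1 + λ·4.01) = 219/7.44 = 29.44.
Rearranging, λ(374 − 29.44×4.01) = 29.44, so λ = 29.44/256 = 0.115 per min.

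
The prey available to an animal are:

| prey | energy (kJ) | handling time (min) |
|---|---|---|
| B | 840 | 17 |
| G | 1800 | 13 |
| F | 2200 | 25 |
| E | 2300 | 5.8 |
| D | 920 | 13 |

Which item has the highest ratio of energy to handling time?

In descending order of E/h:
E: 2300/5.8 = 397 kJ/min
G: 1800/13 = 138 kJ/min
F: 2200/25 = 88 kJ/min
D: 920/13 = 70.8 kJ/min
B: 840/17 = 49.4 kJ/min

E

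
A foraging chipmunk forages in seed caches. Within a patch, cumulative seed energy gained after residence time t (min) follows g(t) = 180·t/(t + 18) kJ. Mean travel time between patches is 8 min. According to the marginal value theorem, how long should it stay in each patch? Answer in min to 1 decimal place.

12.0 min

Optimal t* satisfies g'(t*) = g(t*)/(T + t*).
g'(t) = 180·18/(t + 18)². Setting 180·18/(t+18)² = 180t/[(t+18)(8+t)] gives 18(8+t) = t(t+18), so t² = 18×8 = 144.
t* = √144 = 12 min.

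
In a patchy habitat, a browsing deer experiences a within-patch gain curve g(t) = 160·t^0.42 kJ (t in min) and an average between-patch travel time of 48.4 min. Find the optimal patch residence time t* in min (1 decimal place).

Maximise g(t)/(T+t): set derivative to zero → g'(t)(T+t) = g(t).
g'(t) = 0.42·160·t^-0.58. Setting 0.42·160·t^-0.58 = 160·t^0.42/(48.4+t) gives 0.42(48.4+t) = t, so 0.58·t = 0.42×48.4.
t* = 0.42×48.4/0.58 = 35.05 min.

35.0 min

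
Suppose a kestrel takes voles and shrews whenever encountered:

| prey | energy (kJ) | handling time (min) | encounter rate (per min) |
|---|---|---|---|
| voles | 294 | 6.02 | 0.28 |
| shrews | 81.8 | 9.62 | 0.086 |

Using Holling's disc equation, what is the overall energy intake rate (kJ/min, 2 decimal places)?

25.44 kJ/min

R = (0.28×294 + 0.086×81.8) / (1 + 0.28×6.02 + 0.086×9.62) = 89.35/3.513 = 25.44 kJ/min.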